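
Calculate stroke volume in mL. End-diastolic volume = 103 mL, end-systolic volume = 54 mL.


SV = EDV - ESV
SV = 103 - 54
SV = 49 mL


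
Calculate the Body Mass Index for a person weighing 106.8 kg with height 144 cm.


BMI = weight / height^2
height = 144 cm = 1.44 m
BMI = 106.8 / 1.44^2
BMI = 51.5 kg/m^2


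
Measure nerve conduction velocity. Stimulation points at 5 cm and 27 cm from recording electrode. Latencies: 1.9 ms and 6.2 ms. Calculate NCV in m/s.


Distance = (27 - 5) / 100 = 0.22 m
dt = (6.2 - 1.9) / 1000 = 0.0043 s
NCV = dist / dt = 51.16 m/s


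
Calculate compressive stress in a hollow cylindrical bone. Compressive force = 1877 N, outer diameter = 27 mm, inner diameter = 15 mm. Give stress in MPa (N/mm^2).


A = pi*(r_o^2 - r_i^2)
r_o = 13.5 mm, r_i = 7.5 mm
A = 395.841 mm^2
sigma = F/A = 1877 / 395.841
sigma = 4.742 MPa


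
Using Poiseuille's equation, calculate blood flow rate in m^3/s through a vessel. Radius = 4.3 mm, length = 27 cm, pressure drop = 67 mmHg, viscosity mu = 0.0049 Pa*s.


Q = pi*r^4*dP / (8*mu*L)
r = 0.0043 m, L = 0.27 m
dP = 67 mmHg = 8932.574 Pa
Q = 9.0646e-04 m^3/s


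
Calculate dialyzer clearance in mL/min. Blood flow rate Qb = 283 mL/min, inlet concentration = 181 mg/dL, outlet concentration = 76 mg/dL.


K = Qb * (Cb_in - Cb_out) / Cb_in
K = 283 * (181 - 76) / 181
K = 164.2 mL/min


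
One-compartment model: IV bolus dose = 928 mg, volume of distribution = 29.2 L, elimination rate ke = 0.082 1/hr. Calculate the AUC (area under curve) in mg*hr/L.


C0 = Dose/Vd = 928/29.2 = 31.7808 mg/L
AUC = C0/ke = 31.7808/0.082
AUC = 387.6 mg*hr/L


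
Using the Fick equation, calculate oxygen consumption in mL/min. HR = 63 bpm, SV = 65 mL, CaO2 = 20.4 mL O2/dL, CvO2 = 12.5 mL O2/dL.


CO = HR*SV = 63*65/1000 = 4.095 L/min
a-v O2 diff = 20.4 - 12.5 = 7.9 mL/dL
VO2 = CO * (CaO2-CvO2) * 10 dL/L
VO2 = 4.095 * 7.9 * 10
VO2 = 323.5 mL/min


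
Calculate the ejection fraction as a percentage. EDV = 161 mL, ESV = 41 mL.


SV = EDV - ESV = 161 - 41 = 120 mL
EF = SV/EDV * 100 = 120/161 * 100
EF = 74.53%


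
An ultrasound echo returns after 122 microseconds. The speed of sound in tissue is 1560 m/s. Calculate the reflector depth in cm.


depth = c * t / 2
t = 122 us = 1.2200e-04 s
depth = 1560 * 1.2200e-04 / 2
depth = 0.09516 m = 9.516 cm


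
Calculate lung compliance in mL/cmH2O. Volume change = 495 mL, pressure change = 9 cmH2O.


C = dV / dP
C = 495 / 9
C = 55 mL/cmH2O


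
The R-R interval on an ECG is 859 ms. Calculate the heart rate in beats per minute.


HR = 60 / RR_interval(s)
RR = 859 ms = 0.859 s
HR = 60 / 0.859 = 69.85 bpm


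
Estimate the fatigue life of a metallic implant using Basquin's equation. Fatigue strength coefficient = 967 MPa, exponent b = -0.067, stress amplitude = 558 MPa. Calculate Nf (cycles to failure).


sigma_a = sigma_f' * (2Nf)^b
2Nf = (sigma_a/sigma_f')^(1/b)
2Nf = (558/967)^(1/-0.067)
2Nf = 3664.9142
Nf = 1832


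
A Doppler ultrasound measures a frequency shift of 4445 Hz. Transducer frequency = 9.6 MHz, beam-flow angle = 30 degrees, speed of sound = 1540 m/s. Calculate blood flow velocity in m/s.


v = fd * c / (2 * f0 * cos(theta))
v = 4445 * 1540 / (2 * 9.6000e+06 * cos(30))
v = 0.4117 m/s


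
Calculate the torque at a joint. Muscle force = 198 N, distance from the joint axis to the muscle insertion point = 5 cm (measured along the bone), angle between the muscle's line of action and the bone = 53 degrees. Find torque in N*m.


Torque = F * d * sin(theta)   (moment arm = d*sin(theta))
d = 5 cm = 0.05 m
Torque = 198 * 0.05 * sin(53)
Torque = 7.906 N*m


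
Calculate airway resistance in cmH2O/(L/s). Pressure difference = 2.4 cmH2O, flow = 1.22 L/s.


R = dP / flow
R = 2.4 / 1.22
R = 1.967 cmH2O/(L/s)


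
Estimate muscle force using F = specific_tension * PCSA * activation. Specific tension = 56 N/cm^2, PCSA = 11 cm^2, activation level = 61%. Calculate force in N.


F = sigma * PCSA * activation
F = 56 * 11 * 0.61
F = 375.8 N


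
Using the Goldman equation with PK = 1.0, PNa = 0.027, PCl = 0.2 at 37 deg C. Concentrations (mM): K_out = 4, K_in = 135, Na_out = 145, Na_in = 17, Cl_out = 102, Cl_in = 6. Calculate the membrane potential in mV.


Vm = (RT/F)*ln((PK*Ko + PNa*Nao + PCl*Cli)/(PK*Ki + PNa*Nai + PCl*Clo))
Numer = 9.115, Denom = 155.859
Vm = -75.87 mV


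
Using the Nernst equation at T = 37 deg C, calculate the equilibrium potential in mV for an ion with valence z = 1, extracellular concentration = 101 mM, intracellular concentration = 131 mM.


E = (RT/(zF)) * ln(C_out/C_in)
T = 37 + 273.15 = 310.15 K
E = (8.314 * 310.15 / (1 * 96485)) * ln(101/131)
E = -6.951 mV


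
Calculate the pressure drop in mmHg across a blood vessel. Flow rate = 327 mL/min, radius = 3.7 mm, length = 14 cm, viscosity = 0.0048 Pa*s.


dP = 8*mu*L*Q / (pi*r^4)
Q = 327 mL/min = 5.45e-06 m^3/s
dP = 49.7621 Pa = 49.7621 / 133.322 mmHg = 0.3732 mmHg


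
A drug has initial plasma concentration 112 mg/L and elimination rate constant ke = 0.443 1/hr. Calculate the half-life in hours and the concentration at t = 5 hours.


t_half = ln(2) / ke = 0.693147 / 0.443 = 1.565 hr
C(t) = C0 * exp(-ke*t) = 112 * exp(-0.443*5)
C(5) = 12.23 mg/L


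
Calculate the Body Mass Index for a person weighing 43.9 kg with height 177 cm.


BMI = weight / height^2
height = 177 cm = 1.77 m
BMI = 43.9 / 1.77^2
BMI = 14.01 kg/m^2


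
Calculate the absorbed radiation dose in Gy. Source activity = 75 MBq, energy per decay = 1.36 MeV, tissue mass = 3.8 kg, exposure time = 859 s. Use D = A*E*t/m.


A = 75 MBq = 7.5000e+07 Bq
E = 1.36 MeV = 2.17872e-13 J
D = A*E*t/m = 7.5000e+07*2.17872e-13*859/3.8
D = 0.003694 Gy


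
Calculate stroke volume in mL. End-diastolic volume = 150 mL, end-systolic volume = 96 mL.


SV = EDV - ESV
SV = 150 - 96
SV = 54 mL


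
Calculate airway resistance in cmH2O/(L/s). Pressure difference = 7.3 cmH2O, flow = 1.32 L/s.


R = dP / flow
R = 7.3 / 1.32
R = 5.53 cmH2O/(L/s)


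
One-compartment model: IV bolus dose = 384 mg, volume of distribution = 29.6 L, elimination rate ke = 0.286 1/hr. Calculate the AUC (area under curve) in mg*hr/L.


C0 = Dose/Vd = 384/29.6 = 12.973 mg/L
AUC = C0/ke = 12.973/0.286
AUC = 45.36 mg*hr/L


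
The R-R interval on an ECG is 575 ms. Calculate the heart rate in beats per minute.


HR = 60 / RR_interval(s)
RR = 575 ms = 0.575 s
HR = 60 / 0.575 = 104.3 bpm


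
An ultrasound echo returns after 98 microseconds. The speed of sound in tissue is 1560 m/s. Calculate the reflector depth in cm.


depth = c * t / 2
t = 98 us = 9.8000e-05 s
depth = 1560 * 9.8000e-05 / 2
depth = 0.07644 m = 7.644 cm


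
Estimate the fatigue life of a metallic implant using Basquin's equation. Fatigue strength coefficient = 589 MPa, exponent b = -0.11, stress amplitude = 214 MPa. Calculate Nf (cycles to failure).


sigma_a = sigma_f' * (2Nf)^b
2Nf = (sigma_a/sigma_f')^(1/b)
2Nf = (214/589)^(1/-0.11)
2Nf = 9937.7155
Nf = 4969


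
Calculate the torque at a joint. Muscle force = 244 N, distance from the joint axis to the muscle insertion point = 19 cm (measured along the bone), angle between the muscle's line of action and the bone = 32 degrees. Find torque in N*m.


Torque = F * d * sin(theta)   (moment arm = d*sin(theta))
d = 19 cm = 0.19 m
Torque = 244 * 0.19 * sin(32)
Torque = 24.57 N*m


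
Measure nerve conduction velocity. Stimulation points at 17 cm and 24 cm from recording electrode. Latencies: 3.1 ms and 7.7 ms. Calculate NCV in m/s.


Distance = (24 - 17) / 100 = 0.07 m
dt = (7.7 - 3.1) / 1000 = 0.0046 s
NCV = dist / dt = 15.22 m/s


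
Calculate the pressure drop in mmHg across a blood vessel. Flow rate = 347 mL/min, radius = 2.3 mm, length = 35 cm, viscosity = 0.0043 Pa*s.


dP = 8*mu*L*Q / (pi*r^4)
Q = 347 mL/min = 5.78333e-06 m^3/s
dP = 792.033 Pa = 792.033 / 133.322 mmHg = 5.941 mmHg


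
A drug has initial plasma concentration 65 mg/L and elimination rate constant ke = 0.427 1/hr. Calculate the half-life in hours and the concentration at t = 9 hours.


t_half = ln(2) / ke = 0.693147 / 0.427 = 1.623 hr
C(t) = C0 * exp(-ke*t) = 65 * exp(-0.427*9)
C(9) = 1.393 mg/L


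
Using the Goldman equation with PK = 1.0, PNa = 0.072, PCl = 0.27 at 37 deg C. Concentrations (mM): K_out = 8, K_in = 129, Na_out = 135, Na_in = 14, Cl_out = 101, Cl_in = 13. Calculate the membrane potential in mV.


Vm = (RT/F)*ln((PK*Ko + PNa*Nao + PCl*Cli)/(PK*Ki + PNa*Nai + PCl*Clo))
Numer = 21.23, Denom = 157.278
Vm = -53.52 mV


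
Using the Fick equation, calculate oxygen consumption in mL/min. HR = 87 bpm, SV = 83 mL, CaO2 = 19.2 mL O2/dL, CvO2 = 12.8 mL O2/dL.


CO = HR*SV = 87*83/1000 = 7.221 L/min
a-v O2 diff = 19.2 - 12.8 = 6.4 mL/dL
VO2 = CO * (CaO2-CvO2) * 10 dL/L
VO2 = 7.221 * 6.4 * 10
VO2 = 462.1 mL/min


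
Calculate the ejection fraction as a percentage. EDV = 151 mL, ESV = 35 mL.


SV = EDV - ESV = 151 - 35 = 116 mL
EF = SV/EDV * 100 = 116/151 * 100
EF = 76.82%


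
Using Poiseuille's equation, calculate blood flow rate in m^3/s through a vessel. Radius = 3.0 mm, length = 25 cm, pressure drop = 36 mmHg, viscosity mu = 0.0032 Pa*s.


Q = pi*r^4*dP / (8*mu*L)
r = 0.003 m, L = 0.25 m
dP = 36 mmHg = 4799.592 Pa
Q = 1.9084e-04 m^3/s


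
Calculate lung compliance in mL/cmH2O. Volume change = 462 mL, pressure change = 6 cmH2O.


C = dV / dP
C = 462 / 6
C = 77 mL/cmH2O


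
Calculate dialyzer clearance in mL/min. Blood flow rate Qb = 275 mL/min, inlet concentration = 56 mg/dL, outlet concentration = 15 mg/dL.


K = Qb * (Cb_in - Cb_out) / Cb_in
K = 275 * (56 - 15) / 56
K = 201.3 mL/min


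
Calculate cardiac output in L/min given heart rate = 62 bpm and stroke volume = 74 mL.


CO = HR * SV
CO = 62 * 74 / 1000
CO = 4.588 L/min


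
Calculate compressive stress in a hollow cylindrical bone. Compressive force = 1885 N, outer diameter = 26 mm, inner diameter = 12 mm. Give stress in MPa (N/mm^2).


A = pi*(r_o^2 - r_i^2)
r_o = 13 mm, r_i = 6 mm
A = 417.832 mm^2
sigma = F/A = 1885 / 417.832
sigma = 4.511 MPa


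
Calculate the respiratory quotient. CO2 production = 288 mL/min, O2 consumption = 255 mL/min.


RQ = VCO2 / VO2
RQ = 288 / 255
RQ = 1.129


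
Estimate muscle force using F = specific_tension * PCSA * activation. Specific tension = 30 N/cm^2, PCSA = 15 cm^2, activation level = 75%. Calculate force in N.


F = sigma * PCSA * activation
F = 30 * 15 * 0.75
F = 337.5 N


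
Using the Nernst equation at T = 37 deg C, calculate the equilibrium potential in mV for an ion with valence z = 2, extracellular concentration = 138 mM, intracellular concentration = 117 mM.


E = (RT/(zF)) * ln(C_out/C_in)
T = 37 + 273.15 = 310.15 K
E = (8.314 * 310.15 / (2 * 96485)) * ln(138/117)
E = 2.206 mV


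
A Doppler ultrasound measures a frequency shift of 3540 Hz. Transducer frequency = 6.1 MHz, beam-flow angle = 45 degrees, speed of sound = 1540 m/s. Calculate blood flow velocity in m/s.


v = fd * c / (2 * f0 * cos(theta))
v = 3540 * 1540 / (2 * 6.1000e+06 * cos(45))
v = 0.6319 m/s


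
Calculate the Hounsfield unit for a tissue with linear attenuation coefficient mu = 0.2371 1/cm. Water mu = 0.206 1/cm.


HU = ((mu_tissue - mu_water) / mu_water) * 1000
HU = ((0.2371 - 0.206) / 0.206) * 1000
HU = 151


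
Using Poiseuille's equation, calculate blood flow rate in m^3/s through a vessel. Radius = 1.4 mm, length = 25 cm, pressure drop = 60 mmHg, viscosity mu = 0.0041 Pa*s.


Q = pi*r^4*dP / (8*mu*L)
r = 0.0014 m, L = 0.25 m
dP = 60 mmHg = 7999.32 Pa
Q = 1.1773e-05 m^3/s


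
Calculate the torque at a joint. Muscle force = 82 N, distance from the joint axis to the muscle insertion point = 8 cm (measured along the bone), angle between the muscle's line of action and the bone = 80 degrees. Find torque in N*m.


Torque = F * d * sin(theta)   (moment arm = d*sin(theta))
d = 8 cm = 0.08 m
Torque = 82 * 0.08 * sin(80)
Torque = 6.46 N*m


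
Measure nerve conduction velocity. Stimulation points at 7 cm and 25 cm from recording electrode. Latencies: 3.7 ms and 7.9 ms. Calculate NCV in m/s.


Distance = (25 - 7) / 100 = 0.18 m
dt = (7.9 - 3.7) / 1000 = 0.0042 s
NCV = dist / dt = 42.86 m/s


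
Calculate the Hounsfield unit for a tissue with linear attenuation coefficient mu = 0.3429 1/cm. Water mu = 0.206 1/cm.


HU = ((mu_tissue - mu_water) / mu_water) * 1000
HU = ((0.3429 - 0.206) / 0.206) * 1000
HU = 664.6


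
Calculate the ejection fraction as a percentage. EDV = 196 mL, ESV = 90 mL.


SV = EDV - ESV = 196 - 90 = 106 mL
EF = SV/EDV * 100 = 106/196 * 100
EF = 54.08%


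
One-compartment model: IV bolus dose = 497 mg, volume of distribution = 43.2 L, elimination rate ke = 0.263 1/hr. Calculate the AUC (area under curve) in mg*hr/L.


C0 = Dose/Vd = 497/43.2 = 11.5046 mg/L
AUC = C0/ke = 11.5046/0.263
AUC = 43.74 mg*hr/L


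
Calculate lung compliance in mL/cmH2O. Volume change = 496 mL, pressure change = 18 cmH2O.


C = dV / dP
C = 496 / 18
C = 27.56 mL/cmH2O


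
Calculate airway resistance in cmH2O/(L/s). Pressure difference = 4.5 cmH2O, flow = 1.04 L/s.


R = dP / flow
R = 4.5 / 1.04
R = 4.327 cmH2O/(L/s)


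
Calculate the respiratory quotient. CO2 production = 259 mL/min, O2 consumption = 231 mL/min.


RQ = VCO2 / VO2
RQ = 259 / 231
RQ = 1.121


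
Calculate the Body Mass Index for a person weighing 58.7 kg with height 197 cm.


BMI = weight / height^2
height = 197 cm = 1.97 m
BMI = 58.7 / 1.97^2
BMI = 15.13 kg/m^2


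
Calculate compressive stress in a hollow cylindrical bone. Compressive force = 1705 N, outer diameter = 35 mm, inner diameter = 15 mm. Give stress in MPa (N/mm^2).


A = pi*(r_o^2 - r_i^2)
r_o = 17.5 mm, r_i = 7.5 mm
A = 785.398 mm^2
sigma = F/A = 1705 / 785.398
sigma = 2.171 MPa


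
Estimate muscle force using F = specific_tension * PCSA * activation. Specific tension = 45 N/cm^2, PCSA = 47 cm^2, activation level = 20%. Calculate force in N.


F = sigma * PCSA * activation
F = 45 * 47 * 0.2
F = 423 N


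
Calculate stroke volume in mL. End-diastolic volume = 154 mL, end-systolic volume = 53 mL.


SV = EDV - ESV
SV = 154 - 53
SV = 101 mL


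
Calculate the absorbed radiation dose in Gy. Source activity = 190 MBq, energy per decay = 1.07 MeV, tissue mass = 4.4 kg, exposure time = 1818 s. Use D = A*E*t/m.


A = 190 MBq = 1.9000e+08 Bq
E = 1.07 MeV = 1.71414e-13 J
D = A*E*t/m = 1.9000e+08*1.71414e-13*1818/4.4
D = 0.01346 Gy


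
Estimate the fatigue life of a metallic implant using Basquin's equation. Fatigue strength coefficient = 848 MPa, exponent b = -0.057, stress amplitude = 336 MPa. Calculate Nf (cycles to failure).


sigma_a = sigma_f' * (2Nf)^b
2Nf = (sigma_a/sigma_f')^(1/b)
2Nf = (336/848)^(1/-0.057)
2Nf = 11314207
Nf = 5.6571e+06


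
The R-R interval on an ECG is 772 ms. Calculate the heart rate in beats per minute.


HR = 60 / RR_interval(s)
RR = 772 ms = 0.772 s
HR = 60 / 0.772 = 77.72 bpm


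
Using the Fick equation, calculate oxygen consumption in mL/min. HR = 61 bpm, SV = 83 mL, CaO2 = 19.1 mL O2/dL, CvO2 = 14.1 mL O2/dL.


CO = HR*SV = 61*83/1000 = 5.063 L/min
a-v O2 diff = 19.1 - 14.1 = 5 mL/dL
VO2 = CO * (CaO2-CvO2) * 10 dL/L
VO2 = 5.063 * 5 * 10
VO2 = 253.2 mL/min


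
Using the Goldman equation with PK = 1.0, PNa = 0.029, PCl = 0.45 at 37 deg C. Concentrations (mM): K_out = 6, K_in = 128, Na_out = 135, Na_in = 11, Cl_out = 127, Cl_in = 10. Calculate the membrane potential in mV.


Vm = (RT/F)*ln((PK*Ko + PNa*Nao + PCl*Cli)/(PK*Ki + PNa*Nai + PCl*Clo))
Numer = 14.415, Denom = 185.469
Vm = -68.27 mV


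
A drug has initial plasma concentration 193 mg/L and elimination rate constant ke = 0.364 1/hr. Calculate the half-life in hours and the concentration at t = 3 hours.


t_half = ln(2) / ke = 0.693147 / 0.364 = 1.904 hr
C(t) = C0 * exp(-ke*t) = 193 * exp(-0.364*3)
C(3) = 64.76 mg/L


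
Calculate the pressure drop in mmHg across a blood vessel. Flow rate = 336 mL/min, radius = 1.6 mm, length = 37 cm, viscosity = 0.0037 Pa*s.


dP = 8*mu*L*Q / (pi*r^4)
Q = 336 mL/min = 5.6e-06 m^3/s
dP = 2978.87 Pa = 2978.87 / 133.322 mmHg = 22.34 mmHg


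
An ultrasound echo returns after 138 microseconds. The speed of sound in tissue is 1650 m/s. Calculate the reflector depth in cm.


depth = c * t / 2
t = 138 us = 1.3800e-04 s
depth = 1650 * 1.3800e-04 / 2
depth = 0.11385 m = 11.385 cm


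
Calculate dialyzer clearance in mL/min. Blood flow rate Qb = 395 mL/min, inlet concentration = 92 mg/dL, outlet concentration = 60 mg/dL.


K = Qb * (Cb_in - Cb_out) / Cb_in
K = 395 * (92 - 60) / 92
K = 137.4 mL/min


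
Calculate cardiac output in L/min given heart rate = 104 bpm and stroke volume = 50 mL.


CO = HR * SV
CO = 104 * 50 / 1000
CO = 5.2 L/min


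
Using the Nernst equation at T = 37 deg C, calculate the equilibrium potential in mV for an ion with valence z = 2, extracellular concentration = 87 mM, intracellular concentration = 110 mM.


E = (RT/(zF)) * ln(C_out/C_in)
T = 37 + 273.15 = 310.15 K
E = (8.314 * 310.15 / (2 * 96485)) * ln(87/110)
E = -3.135 mV


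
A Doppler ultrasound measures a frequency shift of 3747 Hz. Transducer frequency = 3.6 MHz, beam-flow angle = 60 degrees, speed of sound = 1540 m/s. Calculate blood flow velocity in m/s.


v = fd * c / (2 * f0 * cos(theta))
v = 3747 * 1540 / (2 * 3.6000e+06 * cos(60))
v = 1.603 m/s


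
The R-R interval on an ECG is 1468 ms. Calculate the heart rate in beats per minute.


HR = 60 / RR_interval(s)
RR = 1468 ms = 1.468 s
HR = 60 / 1.468 = 40.87 bpm


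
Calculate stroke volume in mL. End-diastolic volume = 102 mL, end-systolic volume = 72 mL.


SV = EDV - ESV
SV = 102 - 72
SV = 30 mL


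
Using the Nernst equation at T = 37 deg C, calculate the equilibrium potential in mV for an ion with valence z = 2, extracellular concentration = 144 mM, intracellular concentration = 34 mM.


E = (RT/(zF)) * ln(C_out/C_in)
T = 37 + 273.15 = 310.15 K
E = (8.314 * 310.15 / (2 * 96485)) * ln(144/34)
E = 19.29 mV


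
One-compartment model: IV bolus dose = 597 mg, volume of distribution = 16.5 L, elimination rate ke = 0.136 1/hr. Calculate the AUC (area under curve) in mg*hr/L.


C0 = Dose/Vd = 597/16.5 = 36.1818 mg/L
AUC = C0/ke = 36.1818/0.136
AUC = 266 mg*hr/L


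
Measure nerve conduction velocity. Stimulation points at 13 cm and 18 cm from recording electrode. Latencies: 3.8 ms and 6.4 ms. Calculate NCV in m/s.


Distance = (18 - 13) / 100 = 0.05 m
dt = (6.4 - 3.8) / 1000 = 0.0026 s
NCV = dist / dt = 19.23 m/s


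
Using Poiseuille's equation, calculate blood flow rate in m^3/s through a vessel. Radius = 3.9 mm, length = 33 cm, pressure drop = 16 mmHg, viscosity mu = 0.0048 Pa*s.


Q = pi*r^4*dP / (8*mu*L)
r = 0.0039 m, L = 0.33 m
dP = 16 mmHg = 2133.152 Pa
Q = 1.2234e-04 m^3/s


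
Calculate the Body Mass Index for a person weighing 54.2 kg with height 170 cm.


BMI = weight / height^2
height = 170 cm = 1.7 m
BMI = 54.2 / 1.7^2
BMI = 18.75 kg/m^2


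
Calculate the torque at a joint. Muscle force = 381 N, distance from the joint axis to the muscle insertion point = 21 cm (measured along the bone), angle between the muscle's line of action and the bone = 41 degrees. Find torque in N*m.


Torque = F * d * sin(theta)   (moment arm = d*sin(theta))
d = 21 cm = 0.21 m
Torque = 381 * 0.21 * sin(41)
Torque = 52.49 N*m


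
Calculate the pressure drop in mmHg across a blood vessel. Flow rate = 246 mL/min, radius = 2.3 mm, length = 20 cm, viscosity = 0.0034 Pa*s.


dP = 8*mu*L*Q / (pi*r^4)
Q = 246 mL/min = 4.1e-06 m^3/s
dP = 253.701 Pa = 253.701 / 133.322 mmHg = 1.903 mmHg


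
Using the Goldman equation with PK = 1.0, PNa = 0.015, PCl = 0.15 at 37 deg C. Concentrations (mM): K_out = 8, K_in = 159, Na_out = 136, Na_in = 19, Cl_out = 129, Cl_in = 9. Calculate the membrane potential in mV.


Vm = (RT/F)*ln((PK*Ko + PNa*Nao + PCl*Cli)/(PK*Ki + PNa*Nai + PCl*Clo))
Numer = 11.39, Denom = 178.635
Vm = -73.56 mV


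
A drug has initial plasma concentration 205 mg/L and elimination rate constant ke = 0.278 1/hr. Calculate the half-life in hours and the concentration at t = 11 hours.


t_half = ln(2) / ke = 0.693147 / 0.278 = 2.493 hr
C(t) = C0 * exp(-ke*t) = 205 * exp(-0.278*11)
C(11) = 9.631 mg/L


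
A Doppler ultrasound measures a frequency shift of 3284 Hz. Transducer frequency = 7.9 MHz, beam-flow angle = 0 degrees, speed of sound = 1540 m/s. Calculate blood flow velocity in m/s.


v = fd * c / (2 * f0 * cos(theta))
v = 3284 * 1540 / (2 * 7.9000e+06 * cos(0))
v = 0.3201 m/s


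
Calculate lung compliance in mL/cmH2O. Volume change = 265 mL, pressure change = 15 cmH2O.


C = dV / dP
C = 265 / 15
C = 17.67 mL/cmH2O


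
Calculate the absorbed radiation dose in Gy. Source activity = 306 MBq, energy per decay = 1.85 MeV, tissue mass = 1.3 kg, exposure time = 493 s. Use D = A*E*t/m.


A = 306 MBq = 3.0600e+08 Bq
E = 1.85 MeV = 2.9637e-13 J
D = A*E*t/m = 3.0600e+08*2.9637e-13*493/1.3
D = 0.03439 Gy


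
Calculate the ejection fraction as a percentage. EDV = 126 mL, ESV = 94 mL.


SV = EDV - ESV = 126 - 94 = 32 mL
EF = SV/EDV * 100 = 32/126 * 100
EF = 25.4%


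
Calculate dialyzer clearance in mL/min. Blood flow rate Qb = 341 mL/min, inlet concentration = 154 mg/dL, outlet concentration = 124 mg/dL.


K = Qb * (Cb_in - Cb_out) / Cb_in
K = 341 * (154 - 124) / 154
K = 66.43 mL/min


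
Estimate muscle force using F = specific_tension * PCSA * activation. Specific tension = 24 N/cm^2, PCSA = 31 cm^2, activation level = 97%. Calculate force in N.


F = sigma * PCSA * activation
F = 24 * 31 * 0.97
F = 721.7 N


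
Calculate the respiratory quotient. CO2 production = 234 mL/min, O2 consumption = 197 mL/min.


RQ = VCO2 / VO2
RQ = 234 / 197
RQ = 1.188


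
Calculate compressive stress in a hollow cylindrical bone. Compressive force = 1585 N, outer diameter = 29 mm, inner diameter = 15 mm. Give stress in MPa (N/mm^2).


A = pi*(r_o^2 - r_i^2)
r_o = 14.5 mm, r_i = 7.5 mm
A = 483.805 mm^2
sigma = F/A = 1585 / 483.805
sigma = 3.276 MPa


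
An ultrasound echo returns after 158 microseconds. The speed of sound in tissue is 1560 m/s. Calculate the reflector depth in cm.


depth = c * t / 2
t = 158 us = 1.5800e-04 s
depth = 1560 * 1.5800e-04 / 2
depth = 0.12324 m = 12.324 cm


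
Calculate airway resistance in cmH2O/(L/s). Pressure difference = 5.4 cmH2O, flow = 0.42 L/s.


R = dP / flow
R = 5.4 / 0.42
R = 12.86 cmH2O/(L/s)


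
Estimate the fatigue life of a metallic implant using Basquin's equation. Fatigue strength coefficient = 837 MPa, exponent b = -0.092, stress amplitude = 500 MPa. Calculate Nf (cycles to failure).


sigma_a = sigma_f' * (2Nf)^b
2Nf = (sigma_a/sigma_f')^(1/b)
2Nf = (500/837)^(1/-0.092)
2Nf = 270.47336
Nf = 135.2


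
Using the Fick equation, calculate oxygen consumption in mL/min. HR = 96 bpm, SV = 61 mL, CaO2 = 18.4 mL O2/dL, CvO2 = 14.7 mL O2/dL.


CO = HR*SV = 96*61/1000 = 5.856 L/min
a-v O2 diff = 18.4 - 14.7 = 3.7 mL/dL
VO2 = CO * (CaO2-CvO2) * 10 dL/L
VO2 = 5.856 * 3.7 * 10
VO2 = 216.7 mL/min


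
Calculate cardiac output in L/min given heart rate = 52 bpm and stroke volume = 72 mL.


CO = HR * SV
CO = 52 * 72 / 1000
CO = 3.744 L/min


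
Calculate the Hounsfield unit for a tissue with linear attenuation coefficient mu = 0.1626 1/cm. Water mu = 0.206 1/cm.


HU = ((mu_tissue - mu_water) / mu_water) * 1000
HU = ((0.1626 - 0.206) / 0.206) * 1000
HU = -210.7


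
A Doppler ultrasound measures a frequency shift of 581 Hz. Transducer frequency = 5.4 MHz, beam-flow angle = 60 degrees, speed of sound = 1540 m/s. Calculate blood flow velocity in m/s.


v = fd * c / (2 * f0 * cos(theta))
v = 581 * 1540 / (2 * 5.4000e+06 * cos(60))
v = 0.1657 m/s


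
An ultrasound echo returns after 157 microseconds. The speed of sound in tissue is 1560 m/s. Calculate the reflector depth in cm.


depth = c * t / 2
t = 157 us = 1.5700e-04 s
depth = 1560 * 1.5700e-04 / 2
depth = 0.12246 m = 12.246 cm


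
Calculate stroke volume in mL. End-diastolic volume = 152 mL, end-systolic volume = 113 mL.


SV = EDV - ESV
SV = 152 - 113
SV = 39 mL


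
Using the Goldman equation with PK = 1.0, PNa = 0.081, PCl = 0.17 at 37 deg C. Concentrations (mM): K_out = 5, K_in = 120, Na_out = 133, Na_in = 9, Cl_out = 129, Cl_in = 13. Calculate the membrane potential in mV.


Vm = (RT/F)*ln((PK*Ko + PNa*Nao + PCl*Cli)/(PK*Ki + PNa*Nai + PCl*Clo))
Numer = 17.983, Denom = 142.659
Vm = -55.35 mV


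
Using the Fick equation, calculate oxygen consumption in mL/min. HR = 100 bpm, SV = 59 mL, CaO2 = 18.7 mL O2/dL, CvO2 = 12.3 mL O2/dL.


CO = HR*SV = 100*59/1000 = 5.9 L/min
a-v O2 diff = 18.7 - 12.3 = 6.4 mL/dL
VO2 = CO * (CaO2-CvO2) * 10 dL/L
VO2 = 5.9 * 6.4 * 10
VO2 = 377.6 mL/min


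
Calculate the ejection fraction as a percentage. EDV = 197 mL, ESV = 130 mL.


SV = EDV - ESV = 197 - 130 = 67 mL
EF = SV/EDV * 100 = 67/197 * 100
EF = 34.01%


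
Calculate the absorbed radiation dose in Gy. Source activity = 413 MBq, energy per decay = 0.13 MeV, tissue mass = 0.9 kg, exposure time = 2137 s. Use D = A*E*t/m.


A = 413 MBq = 4.1300e+08 Bq
E = 0.13 MeV = 2.0826e-14 J
D = A*E*t/m = 4.1300e+08*2.0826e-14*2137/0.9
D = 0.02042 Gy


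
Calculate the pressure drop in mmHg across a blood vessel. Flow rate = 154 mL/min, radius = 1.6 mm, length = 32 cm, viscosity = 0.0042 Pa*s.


dP = 8*mu*L*Q / (pi*r^4)
Q = 154 mL/min = 2.56667e-06 m^3/s
dP = 1340.38 Pa = 1340.38 / 133.322 mmHg = 10.05 mmHg


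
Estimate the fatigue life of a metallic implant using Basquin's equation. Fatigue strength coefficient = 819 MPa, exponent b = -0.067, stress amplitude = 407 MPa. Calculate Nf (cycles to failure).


sigma_a = sigma_f' * (2Nf)^b
2Nf = (sigma_a/sigma_f')^(1/b)
2Nf = (407/819)^(1/-0.067)
2Nf = 34094.081
Nf = 1.705e+04


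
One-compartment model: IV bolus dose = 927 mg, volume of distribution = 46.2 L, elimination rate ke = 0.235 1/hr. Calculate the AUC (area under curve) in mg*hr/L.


C0 = Dose/Vd = 927/46.2 = 20.0649 mg/L
AUC = C0/ke = 20.0649/0.235
AUC = 85.38 mg*hr/L


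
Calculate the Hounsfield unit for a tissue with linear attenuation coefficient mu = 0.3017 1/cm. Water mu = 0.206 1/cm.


HU = ((mu_tissue - mu_water) / mu_water) * 1000
HU = ((0.3017 - 0.206) / 0.206) * 1000
HU = 464.6


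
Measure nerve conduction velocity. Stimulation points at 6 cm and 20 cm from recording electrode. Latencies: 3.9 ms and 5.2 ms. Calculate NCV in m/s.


Distance = (20 - 6) / 100 = 0.14 m
dt = (5.2 - 3.9) / 1000 = 0.0013 s
NCV = dist / dt = 107.7 m/s


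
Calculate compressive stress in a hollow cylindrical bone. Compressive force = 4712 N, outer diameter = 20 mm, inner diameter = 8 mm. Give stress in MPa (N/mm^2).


A = pi*(r_o^2 - r_i^2)
r_o = 10 mm, r_i = 4 mm
A = 263.894 mm^2
sigma = F/A = 4712 / 263.894
sigma = 17.86 MPa


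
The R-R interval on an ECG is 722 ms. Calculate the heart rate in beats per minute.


HR = 60 / RR_interval(s)
RR = 722 ms = 0.722 s
HR = 60 / 0.722 = 83.1 bpm


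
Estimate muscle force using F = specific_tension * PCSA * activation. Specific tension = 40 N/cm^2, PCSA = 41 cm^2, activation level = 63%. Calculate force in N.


F = sigma * PCSA * activation
F = 40 * 41 * 0.63
F = 1033 N


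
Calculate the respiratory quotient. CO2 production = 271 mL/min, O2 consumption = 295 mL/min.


RQ = VCO2 / VO2
RQ = 271 / 295
RQ = 0.9186


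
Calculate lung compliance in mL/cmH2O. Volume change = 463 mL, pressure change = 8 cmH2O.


C = dV / dP
C = 463 / 8
C = 57.88 mL/cmH2O


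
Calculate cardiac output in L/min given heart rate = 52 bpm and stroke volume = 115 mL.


CO = HR * SV
CO = 52 * 115 / 1000
CO = 5.98 L/min


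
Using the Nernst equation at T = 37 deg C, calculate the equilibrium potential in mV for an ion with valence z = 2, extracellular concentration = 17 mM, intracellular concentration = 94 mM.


E = (RT/(zF)) * ln(C_out/C_in)
T = 37 + 273.15 = 310.15 K
E = (8.314 * 310.15 / (2 * 96485)) * ln(17/94)
E = -22.85 mV


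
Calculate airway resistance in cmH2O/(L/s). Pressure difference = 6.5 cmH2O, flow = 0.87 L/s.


R = dP / flow
R = 6.5 / 0.87
R = 7.471 cmH2O/(L/s)


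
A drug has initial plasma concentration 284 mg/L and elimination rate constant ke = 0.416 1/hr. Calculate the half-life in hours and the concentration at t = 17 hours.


t_half = ln(2) / ke = 0.693147 / 0.416 = 1.666 hr
C(t) = C0 * exp(-ke*t) = 284 * exp(-0.416*17)
C(17) = 0.241 mg/L


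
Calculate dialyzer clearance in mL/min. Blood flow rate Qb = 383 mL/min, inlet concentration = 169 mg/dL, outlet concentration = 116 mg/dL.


K = Qb * (Cb_in - Cb_out) / Cb_in
K = 383 * (169 - 116) / 169
K = 120.1 mL/min


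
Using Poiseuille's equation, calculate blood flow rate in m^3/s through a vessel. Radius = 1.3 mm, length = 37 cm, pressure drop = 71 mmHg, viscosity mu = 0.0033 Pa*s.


Q = pi*r^4*dP / (8*mu*L)
r = 0.0013 m, L = 0.37 m
dP = 71 mmHg = 9465.862 Pa
Q = 8.6952e-06 m^3/s


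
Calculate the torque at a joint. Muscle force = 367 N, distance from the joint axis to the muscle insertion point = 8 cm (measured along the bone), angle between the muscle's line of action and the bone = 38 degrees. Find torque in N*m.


Torque = F * d * sin(theta)   (moment arm = d*sin(theta))
d = 8 cm = 0.08 m
Torque = 367 * 0.08 * sin(38)
Torque = 18.08 N*m


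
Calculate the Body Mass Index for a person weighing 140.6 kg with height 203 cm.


BMI = weight / height^2
height = 203 cm = 2.03 m
BMI = 140.6 / 2.03^2
BMI = 34.12 kg/m^2


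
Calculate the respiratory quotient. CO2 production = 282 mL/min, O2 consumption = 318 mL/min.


RQ = VCO2 / VO2
RQ = 282 / 318
RQ = 0.8868


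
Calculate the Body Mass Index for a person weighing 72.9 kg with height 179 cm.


BMI = weight / height^2
height = 179 cm = 1.79 m
BMI = 72.9 / 1.79^2
BMI = 22.75 kg/m^2


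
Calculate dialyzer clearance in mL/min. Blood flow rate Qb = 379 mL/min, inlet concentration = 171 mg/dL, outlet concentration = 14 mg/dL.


K = Qb * (Cb_in - Cb_out) / Cb_in
K = 379 * (171 - 14) / 171
K = 348 mL/min


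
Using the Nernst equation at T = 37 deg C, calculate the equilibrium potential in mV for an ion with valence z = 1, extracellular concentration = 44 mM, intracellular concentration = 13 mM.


E = (RT/(zF)) * ln(C_out/C_in)
T = 37 + 273.15 = 310.15 K
E = (8.314 * 310.15 / (1 * 96485)) * ln(44/13)
E = 32.58 mV


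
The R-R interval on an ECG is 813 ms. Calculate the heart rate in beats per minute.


HR = 60 / RR_interval(s)
RR = 813 ms = 0.813 s
HR = 60 / 0.813 = 73.8 bpm


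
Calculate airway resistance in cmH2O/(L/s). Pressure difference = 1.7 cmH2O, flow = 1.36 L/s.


R = dP / flow
R = 1.7 / 1.36
R = 1.25 cmH2O/(L/s)


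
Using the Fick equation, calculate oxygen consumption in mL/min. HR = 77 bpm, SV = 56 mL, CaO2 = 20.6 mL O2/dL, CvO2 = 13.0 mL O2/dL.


CO = HR*SV = 77*56/1000 = 4.312 L/min
a-v O2 diff = 20.6 - 13.0 = 7.6 mL/dL
VO2 = CO * (CaO2-CvO2) * 10 dL/L
VO2 = 4.312 * 7.6 * 10
VO2 = 327.7 mL/min


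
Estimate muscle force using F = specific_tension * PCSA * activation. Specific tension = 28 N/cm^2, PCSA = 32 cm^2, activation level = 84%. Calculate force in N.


F = sigma * PCSA * activation
F = 28 * 32 * 0.84
F = 752.6 N


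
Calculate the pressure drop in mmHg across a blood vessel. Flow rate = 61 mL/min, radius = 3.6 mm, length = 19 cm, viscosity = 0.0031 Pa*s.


dP = 8*mu*L*Q / (pi*r^4)
Q = 61 mL/min = 1.01667e-06 m^3/s
dP = 9.07874 Pa = 9.07874 / 133.322 mmHg = 0.0681 mmHg


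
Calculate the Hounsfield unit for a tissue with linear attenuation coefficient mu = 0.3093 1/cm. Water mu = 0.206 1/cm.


HU = ((mu_tissue - mu_water) / mu_water) * 1000
HU = ((0.3093 - 0.206) / 0.206) * 1000
HU = 501.5


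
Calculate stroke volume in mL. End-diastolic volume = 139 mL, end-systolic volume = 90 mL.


SV = EDV - ESV
SV = 139 - 90
SV = 49 mL


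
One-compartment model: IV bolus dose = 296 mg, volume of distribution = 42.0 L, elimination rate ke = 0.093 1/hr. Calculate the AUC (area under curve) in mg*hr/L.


C0 = Dose/Vd = 296/42.0 = 7.04762 mg/L
AUC = C0/ke = 7.04762/0.093
AUC = 75.78 mg*hr/L


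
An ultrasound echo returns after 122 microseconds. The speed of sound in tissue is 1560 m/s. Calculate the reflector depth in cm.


depth = c * t / 2
t = 122 us = 1.2200e-04 s
depth = 1560 * 1.2200e-04 / 2
depth = 0.09516 m = 9.516 cm


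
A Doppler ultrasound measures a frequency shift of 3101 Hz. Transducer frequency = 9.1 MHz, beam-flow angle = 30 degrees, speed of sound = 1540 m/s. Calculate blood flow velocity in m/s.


v = fd * c / (2 * f0 * cos(theta))
v = 3101 * 1540 / (2 * 9.1000e+06 * cos(30))
v = 0.303 m/s


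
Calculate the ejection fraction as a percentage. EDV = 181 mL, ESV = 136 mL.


SV = EDV - ESV = 181 - 136 = 45 mL
EF = SV/EDV * 100 = 45/181 * 100
EF = 24.86%


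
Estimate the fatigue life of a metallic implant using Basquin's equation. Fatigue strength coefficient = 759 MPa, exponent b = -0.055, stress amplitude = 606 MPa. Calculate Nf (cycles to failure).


sigma_a = sigma_f' * (2Nf)^b
2Nf = (sigma_a/sigma_f')^(1/b)
2Nf = (606/759)^(1/-0.055)
2Nf = 59.92678
Nf = 29.96


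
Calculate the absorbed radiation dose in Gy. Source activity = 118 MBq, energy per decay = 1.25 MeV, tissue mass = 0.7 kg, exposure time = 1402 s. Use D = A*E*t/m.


A = 118 MBq = 1.1800e+08 Bq
E = 1.25 MeV = 2.0025e-13 J
D = A*E*t/m = 1.1800e+08*2.0025e-13*1402/0.7
D = 0.04733 Gy


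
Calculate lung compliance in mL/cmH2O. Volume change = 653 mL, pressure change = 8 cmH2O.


C = dV / dP
C = 653 / 8
C = 81.62 mL/cmH2O


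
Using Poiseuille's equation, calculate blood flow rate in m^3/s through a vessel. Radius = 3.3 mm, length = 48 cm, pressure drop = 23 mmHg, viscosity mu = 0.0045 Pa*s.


Q = pi*r^4*dP / (8*mu*L)
r = 0.0033 m, L = 0.48 m
dP = 23 mmHg = 3066.406 Pa
Q = 6.6114e-05 m^3/s


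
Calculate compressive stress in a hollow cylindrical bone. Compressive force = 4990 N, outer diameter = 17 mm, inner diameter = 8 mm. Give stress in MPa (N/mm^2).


A = pi*(r_o^2 - r_i^2)
r_o = 8.5 mm, r_i = 4 mm
A = 176.715 mm^2
sigma = F/A = 4990 / 176.715
sigma = 28.24 MPa


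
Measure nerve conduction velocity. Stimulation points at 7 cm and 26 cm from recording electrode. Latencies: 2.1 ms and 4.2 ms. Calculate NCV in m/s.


Distance = (26 - 7) / 100 = 0.19 m
dt = (4.2 - 2.1) / 1000 = 0.0021 s
NCV = dist / dt = 90.48 m/s


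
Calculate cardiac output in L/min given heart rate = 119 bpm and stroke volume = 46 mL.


CO = HR * SV
CO = 119 * 46 / 1000
CO = 5.474 L/min


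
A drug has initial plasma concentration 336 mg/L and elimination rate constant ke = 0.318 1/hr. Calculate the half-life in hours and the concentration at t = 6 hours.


t_half = ln(2) / ke = 0.693147 / 0.318 = 2.18 hr
C(t) = C0 * exp(-ke*t) = 336 * exp(-0.318*6)
C(6) = 49.85 mg/L


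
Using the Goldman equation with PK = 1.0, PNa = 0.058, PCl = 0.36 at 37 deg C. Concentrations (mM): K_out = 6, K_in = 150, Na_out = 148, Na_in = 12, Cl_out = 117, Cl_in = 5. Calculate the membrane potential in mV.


Vm = (RT/F)*ln((PK*Ko + PNa*Nao + PCl*Cli)/(PK*Ki + PNa*Nai + PCl*Clo))
Numer = 16.384, Denom = 192.816
Vm = -65.89 mV


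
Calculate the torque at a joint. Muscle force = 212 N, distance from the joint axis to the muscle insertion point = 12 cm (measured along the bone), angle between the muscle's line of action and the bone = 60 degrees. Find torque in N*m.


Torque = F * d * sin(theta)   (moment arm = d*sin(theta))
d = 12 cm = 0.12 m
Torque = 212 * 0.12 * sin(60)
Torque = 22.03 N*m


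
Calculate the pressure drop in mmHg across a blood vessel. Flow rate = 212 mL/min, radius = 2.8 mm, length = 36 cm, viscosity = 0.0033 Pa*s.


dP = 8*mu*L*Q / (pi*r^4)
Q = 212 mL/min = 3.53333e-06 m^3/s
dP = 173.904 Pa = 173.904 / 133.322 mmHg = 1.304 mmHg


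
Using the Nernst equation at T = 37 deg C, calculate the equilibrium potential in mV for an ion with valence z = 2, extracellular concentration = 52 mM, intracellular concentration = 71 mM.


E = (RT/(zF)) * ln(C_out/C_in)
T = 37 + 273.15 = 310.15 K
E = (8.314 * 310.15 / (2 * 96485)) * ln(52/71)
E = -4.162 mV


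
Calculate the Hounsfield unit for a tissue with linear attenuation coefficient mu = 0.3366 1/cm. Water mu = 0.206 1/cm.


HU = ((mu_tissue - mu_water) / mu_water) * 1000
HU = ((0.3366 - 0.206) / 0.206) * 1000
HU = 634


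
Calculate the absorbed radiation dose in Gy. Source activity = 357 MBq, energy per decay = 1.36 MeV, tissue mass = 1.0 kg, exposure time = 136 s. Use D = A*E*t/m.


A = 357 MBq = 3.5700e+08 Bq
E = 1.36 MeV = 2.17872e-13 J
D = A*E*t/m = 3.5700e+08*2.17872e-13*136/1.0
D = 0.01058 Gy


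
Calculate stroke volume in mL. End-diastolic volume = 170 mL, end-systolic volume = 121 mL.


SV = EDV - ESV
SV = 170 - 121
SV = 49 mL


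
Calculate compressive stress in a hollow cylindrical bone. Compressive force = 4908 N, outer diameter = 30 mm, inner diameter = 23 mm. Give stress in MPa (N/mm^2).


A = pi*(r_o^2 - r_i^2)
r_o = 15 mm, r_i = 11.5 mm
A = 291.383 mm^2
sigma = F/A = 4908 / 291.383
sigma = 16.84 MPa


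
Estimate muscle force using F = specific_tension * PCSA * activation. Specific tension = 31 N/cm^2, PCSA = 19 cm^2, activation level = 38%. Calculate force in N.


F = sigma * PCSA * activation
F = 31 * 19 * 0.38
F = 223.8 N


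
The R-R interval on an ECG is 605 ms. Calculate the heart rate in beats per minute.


HR = 60 / RR_interval(s)
RR = 605 ms = 0.605 s
HR = 60 / 0.605 = 99.17 bpm


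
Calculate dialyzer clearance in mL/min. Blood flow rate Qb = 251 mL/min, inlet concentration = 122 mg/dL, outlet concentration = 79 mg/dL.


K = Qb * (Cb_in - Cb_out) / Cb_in
K = 251 * (122 - 79) / 122
K = 88.47 mL/min


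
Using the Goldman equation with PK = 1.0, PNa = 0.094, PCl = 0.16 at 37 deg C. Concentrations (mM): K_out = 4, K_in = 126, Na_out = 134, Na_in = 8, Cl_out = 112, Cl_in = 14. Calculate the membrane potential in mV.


Vm = (RT/F)*ln((PK*Ko + PNa*Nao + PCl*Cli)/(PK*Ki + PNa*Nai + PCl*Clo))
Numer = 18.836, Denom = 144.672
Vm = -54.48 mV


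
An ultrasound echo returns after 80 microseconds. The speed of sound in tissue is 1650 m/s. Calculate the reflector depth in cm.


depth = c * t / 2
t = 80 us = 8.0000e-05 s
depth = 1650 * 8.0000e-05 / 2
depth = 0.066 m = 6.6 cm


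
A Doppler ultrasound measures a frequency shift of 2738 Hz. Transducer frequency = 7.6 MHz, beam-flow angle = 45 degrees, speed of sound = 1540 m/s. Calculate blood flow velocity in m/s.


v = fd * c / (2 * f0 * cos(theta))
v = 2738 * 1540 / (2 * 7.6000e+06 * cos(45))
v = 0.3923 m/s


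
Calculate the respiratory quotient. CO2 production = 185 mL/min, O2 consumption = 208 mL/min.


RQ = VCO2 / VO2
RQ = 185 / 208
RQ = 0.8894


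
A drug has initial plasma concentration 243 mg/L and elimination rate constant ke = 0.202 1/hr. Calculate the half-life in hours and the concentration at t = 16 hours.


t_half = ln(2) / ke = 0.693147 / 0.202 = 3.431 hr
C(t) = C0 * exp(-ke*t) = 243 * exp(-0.202*16)
C(16) = 9.593 mg/L


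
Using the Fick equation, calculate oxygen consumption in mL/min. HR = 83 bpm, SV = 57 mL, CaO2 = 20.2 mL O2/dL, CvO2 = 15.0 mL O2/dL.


CO = HR*SV = 83*57/1000 = 4.731 L/min
a-v O2 diff = 20.2 - 15.0 = 5.2 mL/dL
VO2 = CO * (CaO2-CvO2) * 10 dL/L
VO2 = 4.731 * 5.2 * 10
VO2 = 246 mL/min


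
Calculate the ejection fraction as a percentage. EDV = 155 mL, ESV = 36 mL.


SV = EDV - ESV = 155 - 36 = 119 mL
EF = SV/EDV * 100 = 119/155 * 100
EF = 76.77%
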